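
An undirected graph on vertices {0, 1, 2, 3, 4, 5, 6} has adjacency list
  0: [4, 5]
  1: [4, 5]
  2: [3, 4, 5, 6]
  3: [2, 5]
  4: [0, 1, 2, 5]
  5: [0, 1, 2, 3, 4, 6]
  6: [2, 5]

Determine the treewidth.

2

A width-2 tree decomposition is:
Bags: B1 = {1, 4, 5}  B2 = {2, 4, 5}  B3 = {2, 3, 5}  B4 = {2, 5, 6}  B5 = {0, 4, 5}
Tree: B1–B2, B2–B3, B2–B4, B2–B5
The largest bag has 3 vertices, giving width 2; this decomposition certifies tw(G) ≤ 2. Conversely, {0, 4, 5} is a clique of size 3, and the vertices of any clique must share a bag in every tree decomposition; so some bag has ≥ 3 vertices and tw(G) ≥ 2. Therefore the treewidth is 2.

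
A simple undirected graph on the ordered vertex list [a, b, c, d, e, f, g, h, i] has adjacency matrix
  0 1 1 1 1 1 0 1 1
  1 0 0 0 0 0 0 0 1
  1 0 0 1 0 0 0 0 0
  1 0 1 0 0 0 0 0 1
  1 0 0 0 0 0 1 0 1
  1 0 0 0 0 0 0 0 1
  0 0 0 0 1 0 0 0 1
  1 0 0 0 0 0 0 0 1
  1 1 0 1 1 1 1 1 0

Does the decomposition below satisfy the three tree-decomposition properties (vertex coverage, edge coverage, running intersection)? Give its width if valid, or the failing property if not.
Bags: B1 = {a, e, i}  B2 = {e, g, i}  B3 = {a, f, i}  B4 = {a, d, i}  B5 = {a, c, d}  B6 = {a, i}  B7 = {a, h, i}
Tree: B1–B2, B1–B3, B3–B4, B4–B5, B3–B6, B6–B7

A tree decomposition must satisfy three properties: every vertex lies in some bag; for every edge, both endpoints lie together in some bag; and for every vertex, the bags containing it form a connected subtree. Here vertex b appears in no bag, so the decomposition is invalid.

No — vertex b appears in no bag.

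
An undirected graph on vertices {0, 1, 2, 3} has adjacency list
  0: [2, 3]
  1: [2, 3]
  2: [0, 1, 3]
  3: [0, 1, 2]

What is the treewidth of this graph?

2

A width-2 tree decomposition is:
Bags: B1 = {1, 2, 3}  B2 = {0, 2, 3}
Tree: B1–B2
Every bag has size at most 3, so the width is 3 − 1 = 2 and tw(G) ≤ 2. Conversely, {0, 2, 3} is a clique of size 3, and the vertices of any clique must share a bag in every tree decomposition; so some bag has ≥ 3 vertices and tw(G) ≥ 2. Combining the bounds, tw(G) = 2.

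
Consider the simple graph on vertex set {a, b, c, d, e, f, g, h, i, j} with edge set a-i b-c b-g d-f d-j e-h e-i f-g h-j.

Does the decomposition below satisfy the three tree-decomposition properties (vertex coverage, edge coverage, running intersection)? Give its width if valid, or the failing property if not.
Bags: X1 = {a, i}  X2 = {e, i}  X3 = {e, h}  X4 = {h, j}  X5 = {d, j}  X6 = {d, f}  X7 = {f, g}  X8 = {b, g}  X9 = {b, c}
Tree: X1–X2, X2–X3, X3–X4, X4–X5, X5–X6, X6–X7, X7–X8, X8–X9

Every vertex of G appears in some bag (union = {a, b, c, d, e, f, g, h, i, j}); every edge is covered by a bag; and for each vertex v the set of bags containing v is connected in the bag tree. The decomposition is therefore valid. The largest bag has 2 vertices, so the width is 1.

Yes; width 1.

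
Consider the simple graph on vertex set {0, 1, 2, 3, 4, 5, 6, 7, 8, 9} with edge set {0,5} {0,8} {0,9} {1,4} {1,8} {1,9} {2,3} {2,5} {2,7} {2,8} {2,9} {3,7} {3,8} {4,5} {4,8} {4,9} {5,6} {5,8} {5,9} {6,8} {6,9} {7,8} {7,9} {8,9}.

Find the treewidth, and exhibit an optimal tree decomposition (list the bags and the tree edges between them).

Treewidth 3.
One optimal decomposition is:
Bags: B1 = {2, 5, 8, 9}  B2 = {0, 5, 8, 9}  B3 = {5, 6, 8, 9}  B4 = {2, 7, 8, 9}  B5 = {2, 3, 7, 8}  B6 = {4, 5, 8, 9}  B7 = {1, 4, 8, 9}
Tree: B1–B2, B1–B3, B1–B4, B4–B5, B3–B6, B6–B7

Every bag has size at most 4, so the width is 4 − 1 = 3 and tw(G) ≤ 3. Conversely, {1, 4, 8, 9} is a clique of size 4, and the vertices of any clique must share a bag in every tree decomposition; so some bag has ≥ 4 vertices and tw(G) ≥ 3. Hence tw(G) = 3 exactly.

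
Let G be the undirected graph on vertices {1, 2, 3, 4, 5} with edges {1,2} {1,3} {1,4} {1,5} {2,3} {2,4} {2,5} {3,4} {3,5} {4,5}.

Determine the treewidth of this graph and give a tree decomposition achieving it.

Treewidth 4.
One such decomposition:
Bags: B1 = {1, 2, 3, 4, 5}
Tree: (single bag)

With just one bag of size 5, the width is 5 − 1 = 4, so tw(G) ≤ 4. For the lower bound, the 5 vertices {1, 2, 3, 4, 5} are pairwise adjacent, and any tree decomposition puts a clique entirely inside one bag — forcing width ≥ 4. Hence tw(G) = 4 exactly.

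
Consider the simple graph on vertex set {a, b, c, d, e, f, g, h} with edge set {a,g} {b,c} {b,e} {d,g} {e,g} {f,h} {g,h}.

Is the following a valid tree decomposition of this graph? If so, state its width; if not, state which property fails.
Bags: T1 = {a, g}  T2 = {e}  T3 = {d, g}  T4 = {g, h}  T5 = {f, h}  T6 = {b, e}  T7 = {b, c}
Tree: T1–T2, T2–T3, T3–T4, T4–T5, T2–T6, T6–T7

No — edge (g,e) lies in no bag.

A tree decomposition must satisfy three properties: every vertex lies in some bag; for every edge, both endpoints lie together in some bag; and for every vertex, the bags containing it form a connected subtree. Here edge (g,e) lies in no bag, so the decomposition is invalid.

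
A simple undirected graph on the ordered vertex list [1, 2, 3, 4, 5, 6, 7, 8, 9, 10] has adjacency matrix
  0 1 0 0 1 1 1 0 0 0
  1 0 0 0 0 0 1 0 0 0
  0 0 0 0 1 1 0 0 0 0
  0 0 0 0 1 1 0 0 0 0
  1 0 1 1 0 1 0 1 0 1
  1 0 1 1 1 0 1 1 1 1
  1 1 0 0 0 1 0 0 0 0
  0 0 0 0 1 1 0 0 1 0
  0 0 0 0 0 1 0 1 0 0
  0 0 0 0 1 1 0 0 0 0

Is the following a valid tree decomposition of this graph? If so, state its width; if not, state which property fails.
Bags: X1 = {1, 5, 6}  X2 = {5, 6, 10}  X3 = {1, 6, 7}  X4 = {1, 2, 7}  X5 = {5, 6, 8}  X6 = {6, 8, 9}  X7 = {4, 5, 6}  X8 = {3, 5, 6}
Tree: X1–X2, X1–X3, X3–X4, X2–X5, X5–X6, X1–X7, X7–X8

Yes; width 2.

Every vertex of G appears in some bag (union = {1, 2, 3, 4, 5, 6, 7, 8, 9, 10}); every edge is covered by a bag; and for each vertex v the set of bags containing v is connected in the bag tree. The decomposition is therefore valid. The largest bag has 3 vertices, so the width is 2.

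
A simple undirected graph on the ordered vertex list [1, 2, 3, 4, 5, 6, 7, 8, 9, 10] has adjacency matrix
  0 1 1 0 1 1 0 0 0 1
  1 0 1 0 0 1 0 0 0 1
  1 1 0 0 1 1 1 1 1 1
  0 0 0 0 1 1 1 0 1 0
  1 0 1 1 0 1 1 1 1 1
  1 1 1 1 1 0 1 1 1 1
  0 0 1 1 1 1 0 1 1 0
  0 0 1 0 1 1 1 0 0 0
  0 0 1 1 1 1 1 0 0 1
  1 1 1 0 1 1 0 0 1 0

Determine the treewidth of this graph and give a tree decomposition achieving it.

Treewidth 4.
One such decomposition:
Bags: B1 = {3, 5, 6, 7, 8}  B2 = {3, 5, 6, 7, 9}  B3 = {3, 5, 6, 9, 10}  B4 = {4, 5, 6, 7, 9}  B5 = {1, 3, 5, 6, 10}  B6 = {1, 2, 3, 6, 10}
Tree: B1–B2, B2–B3, B2–B4, B3–B5, B5–B6

The largest bag has 5 vertices, giving width 4; this decomposition certifies tw(G) ≤ 4. For the lower bound, the 5 vertices {1, 2, 3, 6, 10} are pairwise adjacent, and any tree decomposition puts a clique entirely inside one bag — forcing width ≥ 4. The upper and lower bounds meet at 4, so that is the treewidth.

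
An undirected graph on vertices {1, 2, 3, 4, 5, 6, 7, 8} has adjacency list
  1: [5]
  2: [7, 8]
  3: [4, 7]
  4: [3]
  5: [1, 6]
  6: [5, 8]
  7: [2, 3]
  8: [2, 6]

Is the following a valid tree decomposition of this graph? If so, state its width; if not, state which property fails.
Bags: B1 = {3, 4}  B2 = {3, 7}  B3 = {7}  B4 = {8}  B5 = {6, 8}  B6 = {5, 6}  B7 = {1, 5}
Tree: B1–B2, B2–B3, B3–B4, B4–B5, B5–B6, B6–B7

A tree decomposition must satisfy three properties: every vertex lies in some bag; for every edge, both endpoints lie together in some bag; and for every vertex, the bags containing it form a connected subtree. Here vertex 2 appears in no bag, so the decomposition is invalid.

No — vertex 2 appears in no bag.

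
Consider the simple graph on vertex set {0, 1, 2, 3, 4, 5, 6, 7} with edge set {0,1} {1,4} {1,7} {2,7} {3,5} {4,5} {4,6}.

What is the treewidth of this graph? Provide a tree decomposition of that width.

Each bag holds 2 vertices, so the decomposition has width 1, which upper-bounds the treewidth. Since G has at least one edge (e.g. 1–7), it is not an edgeless graph, so tw(G) ≥ 1. The upper and lower bounds meet at 1, so that is the treewidth.

Treewidth 1.
Bags: B1 = {1, 7}  B2 = {1, 4}  B3 = {4, 6}  B4 = {2, 7}  B5 = {4, 5}  B6 = {0, 1}  B7 = {3, 5}
Tree: B1–B2, B2–B3, B1–B4, B3–B5, B2–B6, B5–B7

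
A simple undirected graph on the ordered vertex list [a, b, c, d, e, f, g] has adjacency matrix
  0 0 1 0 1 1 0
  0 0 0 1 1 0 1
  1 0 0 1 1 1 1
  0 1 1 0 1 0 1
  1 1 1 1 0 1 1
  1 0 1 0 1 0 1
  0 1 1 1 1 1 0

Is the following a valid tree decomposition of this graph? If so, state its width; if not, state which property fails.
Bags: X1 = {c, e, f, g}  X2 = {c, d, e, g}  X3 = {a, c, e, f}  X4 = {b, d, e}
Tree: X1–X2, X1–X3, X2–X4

No — edge (g,b) lies in no bag.

A tree decomposition must satisfy three properties: every vertex lies in some bag; for every edge, both endpoints lie together in some bag; and for every vertex, the bags containing it form a connected subtree. Here edge (g,b) lies in no bag, so the decomposition is invalid.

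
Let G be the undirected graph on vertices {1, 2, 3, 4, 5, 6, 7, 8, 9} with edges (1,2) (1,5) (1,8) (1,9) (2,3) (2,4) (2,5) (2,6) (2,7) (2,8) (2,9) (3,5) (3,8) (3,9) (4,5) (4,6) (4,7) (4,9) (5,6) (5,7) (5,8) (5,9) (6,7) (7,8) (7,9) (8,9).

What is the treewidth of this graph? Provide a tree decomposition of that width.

The largest bag has 5 vertices, giving width 4; this decomposition certifies tw(G) ≤ 4. Conversely, {1, 2, 5, 8, 9} is a clique of size 5, and the vertices of any clique must share a bag in every tree decomposition; so some bag has ≥ 5 vertices and tw(G) ≥ 4. Hence tw(G) = 4 exactly.

Treewidth 4.
One optimal decomposition is:
Bags: B1 = {2, 5, 7, 8, 9}  B2 = {2, 3, 5, 8, 9}  B3 = {2, 4, 5, 7, 9}  B4 = {2, 4, 5, 6, 7}  B5 = {1, 2, 5, 8, 9}
Tree: B1–B2, B1–B3, B3–B4, B2–B5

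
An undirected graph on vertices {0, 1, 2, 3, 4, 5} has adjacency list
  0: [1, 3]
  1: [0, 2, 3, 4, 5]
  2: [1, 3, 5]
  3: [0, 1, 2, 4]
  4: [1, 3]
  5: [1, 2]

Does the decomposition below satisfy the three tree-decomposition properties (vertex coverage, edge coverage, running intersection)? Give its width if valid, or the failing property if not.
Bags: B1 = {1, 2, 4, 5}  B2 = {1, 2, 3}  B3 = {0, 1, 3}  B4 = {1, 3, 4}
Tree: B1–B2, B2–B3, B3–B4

No — bags containing vertex 4 are not connected in the tree.

A tree decomposition must satisfy three properties: every vertex lies in some bag; for every edge, both endpoints lie together in some bag; and for every vertex, the bags containing it form a connected subtree. Here bags containing vertex 4 are not connected in the tree, so the decomposition is invalid.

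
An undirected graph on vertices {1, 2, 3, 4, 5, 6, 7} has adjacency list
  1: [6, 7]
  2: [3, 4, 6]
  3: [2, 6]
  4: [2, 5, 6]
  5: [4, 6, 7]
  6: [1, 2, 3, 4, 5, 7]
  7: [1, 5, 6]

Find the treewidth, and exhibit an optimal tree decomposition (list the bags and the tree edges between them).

The largest bag has 3 vertices, giving width 2; this decomposition certifies tw(G) ≤ 2. On the other hand G contains the 3-clique {1, 6, 7}. A clique must lie in a single bag of any decomposition, so no decomposition can have width below 2. Hence tw(G) = 2 exactly.

Treewidth 2.
Bags: B1 = {5, 6, 7}  B2 = {4, 5, 6}  B3 = {2, 4, 6}  B4 = {1, 6, 7}  B5 = {2, 3, 6}
Tree: B1–B2, B2–B3, B1–B4, B3–B5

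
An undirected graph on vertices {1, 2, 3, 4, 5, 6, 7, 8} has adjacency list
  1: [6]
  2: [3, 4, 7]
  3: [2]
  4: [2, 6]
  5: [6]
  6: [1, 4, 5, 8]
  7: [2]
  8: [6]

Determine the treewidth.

A width-1 tree decomposition is:
Bags: B1 = {2, 7}  B2 = {2, 3}  B3 = {2, 4}  B4 = {4, 6}  B5 = {1, 6}  B6 = {6, 8}  B7 = {5, 6}
Tree: B1–B2, B1–B3, B3–B4, B4–B5, B4–B6, B6–B7
Every bag has size at most 2, so the width is 2 − 1 = 1 and tw(G) ≤ 1. Since G has at least one edge (e.g. 7–2), it is not an edgeless graph, so tw(G) ≥ 1. The upper and lower bounds meet at 1, so that is the treewidth.

1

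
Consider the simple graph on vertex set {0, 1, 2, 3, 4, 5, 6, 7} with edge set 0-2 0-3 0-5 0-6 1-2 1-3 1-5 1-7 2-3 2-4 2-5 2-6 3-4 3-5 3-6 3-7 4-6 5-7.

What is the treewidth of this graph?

A width-3 tree decomposition is:
Bags: B1 = {0, 2, 3, 6}  B2 = {0, 2, 3, 5}  B3 = {2, 3, 4, 6}  B4 = {1, 2, 3, 5}  B5 = {1, 3, 5, 7}
Tree: B1–B2, B1–B3, B2–B4, B4–B5
Each bag holds 4 vertices, so the decomposition has width 3, which upper-bounds the treewidth. For the lower bound, the 4 vertices {0, 2, 3, 5} are pairwise adjacent, and any tree decomposition puts a clique entirely inside one bag — forcing width ≥ 3. Therefore the treewidth is 3.

3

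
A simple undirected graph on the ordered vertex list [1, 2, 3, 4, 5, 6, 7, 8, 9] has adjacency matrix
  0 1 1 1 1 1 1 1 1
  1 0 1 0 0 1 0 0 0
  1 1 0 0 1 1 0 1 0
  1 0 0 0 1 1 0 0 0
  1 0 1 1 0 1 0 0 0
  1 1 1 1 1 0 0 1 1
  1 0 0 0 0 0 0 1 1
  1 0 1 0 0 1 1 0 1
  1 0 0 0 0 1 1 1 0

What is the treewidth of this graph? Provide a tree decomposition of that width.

Treewidth 3.
One optimal decomposition is:
Bags: B1 = {1, 6, 8, 9}  B2 = {1, 3, 6, 8}  B3 = {1, 7, 8, 9}  B4 = {1, 3, 5, 6}  B5 = {1, 2, 3, 6}  B6 = {1, 4, 5, 6}
Tree: B1–B2, B1–B3, B2–B4, B2–B5, B4–B6

The largest bag has 4 vertices, giving width 3; this decomposition certifies tw(G) ≤ 3. On the other hand G contains the 4-clique {1, 6, 8, 9}. A clique must lie in a single bag of any decomposition, so no decomposition can have width below 3. The upper and lower bounds meet at 3, so that is the treewidth.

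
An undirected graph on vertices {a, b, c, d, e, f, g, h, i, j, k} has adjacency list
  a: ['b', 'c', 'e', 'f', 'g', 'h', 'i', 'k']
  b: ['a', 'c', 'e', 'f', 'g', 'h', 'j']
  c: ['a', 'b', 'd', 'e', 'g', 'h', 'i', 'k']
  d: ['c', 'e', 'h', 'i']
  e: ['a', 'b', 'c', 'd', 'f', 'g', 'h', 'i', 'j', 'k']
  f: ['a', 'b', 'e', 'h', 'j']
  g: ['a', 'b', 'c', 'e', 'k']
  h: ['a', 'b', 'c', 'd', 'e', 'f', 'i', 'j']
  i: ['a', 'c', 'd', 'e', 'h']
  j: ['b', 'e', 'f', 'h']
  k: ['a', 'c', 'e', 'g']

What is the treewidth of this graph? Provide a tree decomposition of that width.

Treewidth 4.
One such decomposition:
Bags: B1 = {a, c, e, h, i}  B2 = {c, d, e, h, i}  B3 = {a, b, c, e, h}  B4 = {a, b, c, e, g}  B5 = {a, c, e, g, k}  B6 = {a, b, e, f, h}  B7 = {b, e, f, h, j}
Tree: B1–B2, B1–B3, B3–B4, B4–B5, B3–B6, B6–B7

The largest bag has 5 vertices, giving width 4; this decomposition certifies tw(G) ≤ 4. Conversely, {a, c, e, g, k} is a clique of size 5, and the vertices of any clique must share a bag in every tree decomposition; so some bag has ≥ 5 vertices and tw(G) ≥ 4. The upper and lower bounds meet at 4, so that is the treewidth.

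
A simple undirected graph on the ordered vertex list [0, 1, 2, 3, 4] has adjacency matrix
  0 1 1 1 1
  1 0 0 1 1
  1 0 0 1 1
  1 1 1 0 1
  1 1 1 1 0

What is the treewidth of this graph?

3

A width-3 tree decomposition is:
Bags: B1 = {0, 1, 3, 4}  B2 = {0, 2, 3, 4}
Tree: B1–B2
Every bag has size at most 4, so the width is 4 − 1 = 3 and tw(G) ≤ 3. Conversely, {0, 1, 3, 4} is a clique of size 4, and the vertices of any clique must share a bag in every tree decomposition; so some bag has ≥ 4 vertices and tw(G) ≥ 3. Hence tw(G) = 3 exactly.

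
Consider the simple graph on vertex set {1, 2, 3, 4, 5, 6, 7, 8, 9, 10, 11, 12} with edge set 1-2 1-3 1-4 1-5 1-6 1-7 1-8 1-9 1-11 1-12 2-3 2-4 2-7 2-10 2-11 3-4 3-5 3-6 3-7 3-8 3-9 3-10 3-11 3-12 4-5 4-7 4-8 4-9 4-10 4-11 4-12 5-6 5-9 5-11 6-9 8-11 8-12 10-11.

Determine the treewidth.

A width-4 tree decomposition is:
Bags: B1 = {1, 3, 4, 5, 11}  B2 = {1, 3, 4, 5, 9}  B3 = {1, 3, 4, 8, 11}  B4 = {1, 2, 3, 4, 11}  B5 = {1, 2, 3, 4, 7}  B6 = {1, 3, 4, 8, 12}  B7 = {1, 3, 5, 6, 9}  B8 = {2, 3, 4, 10, 11}
Tree: B1–B2, B1–B3, B1–B4, B4–B5, B3–B6, B2–B7, B4–B8
Each bag holds 5 vertices, so the decomposition has width 4, which upper-bounds the treewidth. For the lower bound, the 5 vertices {1, 3, 4, 5, 9} are pairwise adjacent, and any tree decomposition puts a clique entirely inside one bag — forcing width ≥ 4. Combining the bounds, tw(G) = 4.

4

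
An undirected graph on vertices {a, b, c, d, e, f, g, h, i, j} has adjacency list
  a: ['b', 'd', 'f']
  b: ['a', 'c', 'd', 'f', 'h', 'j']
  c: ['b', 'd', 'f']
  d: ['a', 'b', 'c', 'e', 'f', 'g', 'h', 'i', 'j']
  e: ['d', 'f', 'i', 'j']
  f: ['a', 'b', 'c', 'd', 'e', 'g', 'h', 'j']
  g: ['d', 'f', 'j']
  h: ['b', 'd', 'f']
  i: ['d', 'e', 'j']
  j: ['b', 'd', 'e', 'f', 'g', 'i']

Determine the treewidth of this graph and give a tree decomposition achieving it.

Treewidth 3.
One optimal decomposition is:
Bags: B1 = {a, b, d, f}  B2 = {b, d, f, j}  B3 = {d, f, g, j}  B4 = {d, e, f, j}  B5 = {b, d, f, h}  B6 = {b, c, d, f}  B7 = {d, e, i, j}
Tree: B1–B2, B2–B3, B2–B4, B2–B5, B5–B6, B4–B7

Every bag has size at most 4, so the width is 4 − 1 = 3 and tw(G) ≤ 3. On the other hand G contains the 4-clique {d, f, g, j}. A clique must lie in a single bag of any decomposition, so no decomposition can have width below 3. Combining the bounds, tw(G) = 3.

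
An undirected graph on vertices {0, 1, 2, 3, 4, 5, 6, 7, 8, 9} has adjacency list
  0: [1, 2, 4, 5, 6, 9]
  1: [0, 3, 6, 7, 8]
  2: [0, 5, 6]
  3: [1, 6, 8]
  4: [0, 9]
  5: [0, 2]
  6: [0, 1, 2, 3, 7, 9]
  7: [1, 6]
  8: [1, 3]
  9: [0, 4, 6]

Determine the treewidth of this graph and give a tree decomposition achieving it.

Each bag holds 3 vertices, so the decomposition has width 2, which upper-bounds the treewidth. For the lower bound, the 3 vertices {0, 4, 9} are pairwise adjacent, and any tree decomposition puts a clique entirely inside one bag — forcing width ≥ 2. The upper and lower bounds meet at 2, so that is the treewidth.

Treewidth 2.
One optimal decomposition is:
Bags: B1 = {1, 6, 7}  B2 = {0, 1, 6}  B3 = {0, 6, 9}  B4 = {0, 4, 9}  B5 = {0, 2, 6}  B6 = {0, 2, 5}  B7 = {1, 3, 6}  B8 = {1, 3, 8}
Tree: B1–B2, B2–B3, B3–B4, B3–B5, B5–B6, B2–B7, B7–B8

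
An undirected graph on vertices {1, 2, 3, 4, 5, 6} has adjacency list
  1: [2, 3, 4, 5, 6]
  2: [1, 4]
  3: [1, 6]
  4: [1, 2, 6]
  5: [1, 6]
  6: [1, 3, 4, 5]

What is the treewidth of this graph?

2

A width-2 tree decomposition is:
Bags: B1 = {1, 5, 6}  B2 = {1, 3, 6}  B3 = {1, 4, 6}  B4 = {1, 2, 4}
Tree: B1–B2, B1–B3, B3–B4
Every bag has size at most 3, so the width is 3 − 1 = 2 and tw(G) ≤ 2. Conversely, {1, 2, 4} is a clique of size 3, and the vertices of any clique must share a bag in every tree decomposition; so some bag has ≥ 3 vertices and tw(G) ≥ 2. Hence tw(G) = 2 exactly.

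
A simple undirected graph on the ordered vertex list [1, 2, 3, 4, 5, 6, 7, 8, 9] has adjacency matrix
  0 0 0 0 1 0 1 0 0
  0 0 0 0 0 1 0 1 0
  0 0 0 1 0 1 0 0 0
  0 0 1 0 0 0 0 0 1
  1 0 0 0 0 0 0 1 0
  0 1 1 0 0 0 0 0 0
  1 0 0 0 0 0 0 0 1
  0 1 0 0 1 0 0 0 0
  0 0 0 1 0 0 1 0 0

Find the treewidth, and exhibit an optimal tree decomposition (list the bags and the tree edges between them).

Each bag holds 3 vertices, so the decomposition has width 2, which upper-bounds the treewidth. The edges 8–5–1–7–9–4–3–6–2–8 form a cycle, so G is not a tree and its treewidth is at least 2. Hence tw(G) = 2 exactly.

Treewidth 2.
Bags: B1 = {1, 5, 8}  B2 = {1, 7, 8}  B3 = {7, 8, 9}  B4 = {4, 8, 9}  B5 = {3, 4, 8}  B6 = {3, 6, 8}  B7 = {2, 6, 8}
Tree: B1–B2, B2–B3, B3–B4, B4–B5, B5–B6, B6–B7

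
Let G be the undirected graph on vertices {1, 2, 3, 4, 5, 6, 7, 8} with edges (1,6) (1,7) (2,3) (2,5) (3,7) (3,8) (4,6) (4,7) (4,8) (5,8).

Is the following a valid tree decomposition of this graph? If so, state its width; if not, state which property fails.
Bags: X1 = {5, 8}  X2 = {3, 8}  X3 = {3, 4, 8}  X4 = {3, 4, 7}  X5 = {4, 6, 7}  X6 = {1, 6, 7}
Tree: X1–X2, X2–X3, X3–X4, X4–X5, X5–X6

A tree decomposition must satisfy three properties: every vertex lies in some bag; for every edge, both endpoints lie together in some bag; and for every vertex, the bags containing it form a connected subtree. Here vertex 2 appears in no bag, so the decomposition is invalid.

No — vertex 2 appears in no bag.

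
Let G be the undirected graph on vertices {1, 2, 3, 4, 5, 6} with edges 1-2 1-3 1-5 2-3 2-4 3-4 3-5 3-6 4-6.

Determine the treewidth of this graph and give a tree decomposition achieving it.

The largest bag has 3 vertices, giving width 2; this decomposition certifies tw(G) ≤ 2. Conversely, {1, 2, 3} is a clique of size 3, and the vertices of any clique must share a bag in every tree decomposition; so some bag has ≥ 3 vertices and tw(G) ≥ 2. The upper and lower bounds meet at 2, so that is the treewidth.

Treewidth 2.
Bags: B1 = {2, 3, 4}  B2 = {3, 4, 6}  B3 = {1, 2, 3}  B4 = {1, 3, 5}
Tree: B1–B2, B1–B3, B3–B4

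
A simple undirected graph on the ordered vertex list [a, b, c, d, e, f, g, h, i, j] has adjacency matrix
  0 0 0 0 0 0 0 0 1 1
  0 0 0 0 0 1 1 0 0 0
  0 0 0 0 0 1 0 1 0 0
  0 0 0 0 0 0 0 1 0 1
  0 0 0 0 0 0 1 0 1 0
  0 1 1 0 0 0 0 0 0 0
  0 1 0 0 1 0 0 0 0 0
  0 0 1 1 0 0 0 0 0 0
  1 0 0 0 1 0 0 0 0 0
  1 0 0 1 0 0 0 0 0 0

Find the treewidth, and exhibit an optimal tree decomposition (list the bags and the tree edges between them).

Treewidth 2.
One such decomposition:
Bags: B1 = {a, d, j}  B2 = {a, d, h}  B3 = {a, c, h}  B4 = {a, c, f}  B5 = {a, b, f}  B6 = {a, b, g}  B7 = {a, e, g}  B8 = {a, e, i}
Tree: B1–B2, B2–B3, B3–B4, B4–B5, B5–B6, B6–B7, B7–B8

The largest bag has 3 vertices, giving width 2; this decomposition certifies tw(G) ≤ 2. The edges a–j–d–h–c–f–b–g–e–i–a form a cycle, so G is not a tree and its treewidth is at least 2. Combining the bounds, tw(G) = 2.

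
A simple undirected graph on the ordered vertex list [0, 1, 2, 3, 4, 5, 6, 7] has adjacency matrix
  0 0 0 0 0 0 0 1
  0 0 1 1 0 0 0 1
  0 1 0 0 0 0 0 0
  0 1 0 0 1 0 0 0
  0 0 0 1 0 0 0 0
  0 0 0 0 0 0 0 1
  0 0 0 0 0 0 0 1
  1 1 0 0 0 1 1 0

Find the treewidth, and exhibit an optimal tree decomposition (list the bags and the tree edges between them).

Each bag holds 2 vertices, so the decomposition has width 1, which upper-bounds the treewidth. Any graph with an edge has treewidth ≥ 1, and G has the edge 3–1. Hence tw(G) = 1 exactly.

Treewidth 1.
One optimal decomposition is:
Bags: B1 = {1, 3}  B2 = {1, 2}  B3 = {1, 7}  B4 = {6, 7}  B5 = {5, 7}  B6 = {0, 7}  B7 = {3, 4}
Tree: B1–B2, B2–B3, B3–B4, B4–B5, B4–B6, B1–B7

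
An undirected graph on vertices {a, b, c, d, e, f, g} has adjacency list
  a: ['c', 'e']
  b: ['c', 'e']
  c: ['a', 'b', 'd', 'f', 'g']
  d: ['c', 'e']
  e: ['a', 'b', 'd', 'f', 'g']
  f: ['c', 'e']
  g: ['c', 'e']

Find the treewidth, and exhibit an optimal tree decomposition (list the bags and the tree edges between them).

Treewidth 2.
One such decomposition:
Bags: B1 = {a, c, e}  B2 = {c, e, g}  B3 = {c, d, e}  B4 = {b, c, e}  B5 = {c, e, f}
Tree: B1–B2, B2–B3, B3–B4, B4–B5

Each bag holds 3 vertices, so the decomposition has width 2, which upper-bounds the treewidth. The edges c–a–e–g–c form a cycle, so G is not a tree and its treewidth is at least 2. Combining the bounds, tw(G) = 2.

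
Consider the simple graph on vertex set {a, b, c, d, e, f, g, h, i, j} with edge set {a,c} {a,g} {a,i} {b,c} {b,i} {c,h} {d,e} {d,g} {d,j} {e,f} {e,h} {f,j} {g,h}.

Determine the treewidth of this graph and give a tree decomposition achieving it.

Treewidth 2.
One optimal decomposition is:
Bags: B1 = {d, f, j}  B2 = {d, e, f}  B3 = {d, e, g}  B4 = {e, g, h}  B5 = {a, g, h}  B6 = {a, c, h}  B7 = {a, c, i}  B8 = {b, c, i}
Tree: B1–B2, B2–B3, B3–B4, B4–B5, B5–B6, B6–B7, B7–B8

Every bag has size at most 3, so the width is 3 − 1 = 2 and tw(G) ≤ 2. For the lower bound, G contains the cycle j–f–e–d–j, so G is not a forest; only forests have treewidth ≤ 1, hence tw(G) ≥ 2. Therefore the treewidth is 2.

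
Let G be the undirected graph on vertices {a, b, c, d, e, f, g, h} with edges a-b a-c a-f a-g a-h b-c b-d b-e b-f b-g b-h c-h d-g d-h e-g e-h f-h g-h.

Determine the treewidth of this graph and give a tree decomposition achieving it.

Treewidth 3.
One optimal decomposition is:
Bags: B1 = {a, b, g, h}  B2 = {a, b, f, h}  B3 = {b, e, g, h}  B4 = {a, b, c, h}  B5 = {b, d, g, h}
Tree: B1–B2, B1–B3, B1–B4, B3–B5

The largest bag has 4 vertices, giving width 3; this decomposition certifies tw(G) ≤ 3. On the other hand G contains the 4-clique {b, d, g, h}. A clique must lie in a single bag of any decomposition, so no decomposition can have width below 3. Combining the bounds, tw(G) = 3.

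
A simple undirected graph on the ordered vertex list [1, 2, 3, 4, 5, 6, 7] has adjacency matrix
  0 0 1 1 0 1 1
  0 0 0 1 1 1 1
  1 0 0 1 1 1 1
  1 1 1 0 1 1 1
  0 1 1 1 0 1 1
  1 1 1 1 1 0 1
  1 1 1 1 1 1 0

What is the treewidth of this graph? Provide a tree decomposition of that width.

Treewidth 4.
Bags: B1 = {1, 3, 4, 6, 7}  B2 = {3, 4, 5, 6, 7}  B3 = {2, 4, 5, 6, 7}
Tree: B1–B2, B2–B3

The largest bag has 5 vertices, giving width 4; this decomposition certifies tw(G) ≤ 4. For the lower bound, the 5 vertices {2, 4, 5, 6, 7} are pairwise adjacent, and any tree decomposition puts a clique entirely inside one bag — forcing width ≥ 4. Combining the bounds, tw(G) = 4.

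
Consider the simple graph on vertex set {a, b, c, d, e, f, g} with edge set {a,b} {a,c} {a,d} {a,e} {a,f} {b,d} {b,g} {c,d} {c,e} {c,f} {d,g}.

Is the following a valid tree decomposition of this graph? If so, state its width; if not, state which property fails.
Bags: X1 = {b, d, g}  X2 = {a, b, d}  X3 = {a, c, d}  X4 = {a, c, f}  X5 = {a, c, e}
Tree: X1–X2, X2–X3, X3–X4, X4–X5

Vertex coverage: the bags together contain {a, b, c, d, e, f, g}, the full vertex set. Edge coverage: each edge of G has both endpoints in at least one bag. Running intersection: for every vertex, the bags containing it form a connected subtree. All three properties hold, so this is a valid tree decomposition of width max|bag| − 1 = 2, and hence tw(G) ≤ 2.

Yes; width 2.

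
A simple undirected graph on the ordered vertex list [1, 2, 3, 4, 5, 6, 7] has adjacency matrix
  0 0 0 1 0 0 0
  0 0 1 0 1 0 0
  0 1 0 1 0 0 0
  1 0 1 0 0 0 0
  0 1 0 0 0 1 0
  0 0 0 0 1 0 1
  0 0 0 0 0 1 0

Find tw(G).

1

A width-1 tree decomposition is:
Bags: B1 = {1, 4}  B2 = {3, 4}  B3 = {2, 3}  B4 = {2, 5}  B5 = {5, 6}  B6 = {6, 7}
Tree: B1–B2, B2–B3, B3–B4, B4–B5, B5–B6
Each bag holds 2 vertices, so the decomposition has width 1, which upper-bounds the treewidth. G has an edge, so its treewidth is at least 1. The upper and lower bounds meet at 1, so that is the treewidth.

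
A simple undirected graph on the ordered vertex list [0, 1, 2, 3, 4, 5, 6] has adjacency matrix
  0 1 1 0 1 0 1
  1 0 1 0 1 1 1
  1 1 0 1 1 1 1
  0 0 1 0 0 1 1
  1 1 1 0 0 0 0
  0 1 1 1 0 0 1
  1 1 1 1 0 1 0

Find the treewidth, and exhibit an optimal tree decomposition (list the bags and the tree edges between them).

Treewidth 3.
Bags: B1 = {2, 3, 5, 6}  B2 = {1, 2, 5, 6}  B3 = {0, 1, 2, 6}  B4 = {0, 1, 2, 4}
Tree: B1–B2, B2–B3, B3–B4

Each bag holds 4 vertices, so the decomposition has width 3, which upper-bounds the treewidth. Conversely, {0, 1, 2, 4} is a clique of size 4, and the vertices of any clique must share a bag in every tree decomposition; so some bag has ≥ 4 vertices and tw(G) ≥ 3. Therefore the treewidth is 3.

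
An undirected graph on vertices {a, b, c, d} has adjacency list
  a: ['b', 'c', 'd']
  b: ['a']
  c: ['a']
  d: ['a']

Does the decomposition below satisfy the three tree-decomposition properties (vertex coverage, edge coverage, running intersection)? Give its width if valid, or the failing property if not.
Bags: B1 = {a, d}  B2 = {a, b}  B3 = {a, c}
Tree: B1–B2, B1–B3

Yes; width 1.

Every vertex of G appears in some bag (union = {a, b, c, d}); every edge is covered by a bag; and for each vertex v the set of bags containing v is connected in the bag tree. The decomposition is therefore valid. The largest bag has 2 vertices, so the width is 1.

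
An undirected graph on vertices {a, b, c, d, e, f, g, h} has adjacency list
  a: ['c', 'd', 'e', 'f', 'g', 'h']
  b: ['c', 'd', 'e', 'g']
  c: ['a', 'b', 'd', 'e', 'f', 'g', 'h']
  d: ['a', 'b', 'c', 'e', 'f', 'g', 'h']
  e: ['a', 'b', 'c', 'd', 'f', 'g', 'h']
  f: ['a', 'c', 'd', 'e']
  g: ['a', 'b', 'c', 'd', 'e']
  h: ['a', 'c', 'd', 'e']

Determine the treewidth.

A width-4 tree decomposition is:
Bags: B1 = {a, c, d, e, g}  B2 = {a, c, d, e, h}  B3 = {a, c, d, e, f}  B4 = {b, c, d, e, g}
Tree: B1–B2, B1–B3, B1–B4
The largest bag has 5 vertices, giving width 4; this decomposition certifies tw(G) ≤ 4. Conversely, {a, c, d, e, g} is a clique of size 5, and the vertices of any clique must share a bag in every tree decomposition; so some bag has ≥ 5 vertices and tw(G) ≥ 4. Therefore the treewidth is 4.

4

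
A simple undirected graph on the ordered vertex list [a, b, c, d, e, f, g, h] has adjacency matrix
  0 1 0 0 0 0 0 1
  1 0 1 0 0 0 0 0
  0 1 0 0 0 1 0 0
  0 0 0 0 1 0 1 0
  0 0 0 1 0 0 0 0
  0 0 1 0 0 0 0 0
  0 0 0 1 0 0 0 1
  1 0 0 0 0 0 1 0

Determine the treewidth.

1

A width-1 tree decomposition is:
Bags: B1 = {c, f}  B2 = {b, c}  B3 = {a, b}  B4 = {a, h}  B5 = {g, h}  B6 = {d, g}  B7 = {d, e}
Tree: B1–B2, B2–B3, B3–B4, B4–B5, B5–B6, B6–B7
Every bag has size at most 2, so the width is 2 − 1 = 1 and tw(G) ≤ 1. G has an edge, so its treewidth is at least 1. Hence tw(G) = 1 exactly.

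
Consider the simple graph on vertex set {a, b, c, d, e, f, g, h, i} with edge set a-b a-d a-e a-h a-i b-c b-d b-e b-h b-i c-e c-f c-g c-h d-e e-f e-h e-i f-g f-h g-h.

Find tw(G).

A width-3 tree decomposition is:
Bags: B1 = {c, f, g, h}  B2 = {c, e, f, h}  B3 = {b, c, e, h}  B4 = {a, b, e, h}  B5 = {a, b, e, i}  B6 = {a, b, d, e}
Tree: B1–B2, B2–B3, B3–B4, B4–B5, B4–B6
The largest bag has 4 vertices, giving width 3; this decomposition certifies tw(G) ≤ 3. For the lower bound, the 4 vertices {c, f, g, h} are pairwise adjacent, and any tree decomposition puts a clique entirely inside one bag — forcing width ≥ 3. Therefore the treewidth is 3.

3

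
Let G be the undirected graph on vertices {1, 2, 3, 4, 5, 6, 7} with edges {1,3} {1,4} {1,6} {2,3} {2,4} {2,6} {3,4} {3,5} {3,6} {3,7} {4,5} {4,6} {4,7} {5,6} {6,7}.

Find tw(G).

A width-3 tree decomposition is:
Bags: B1 = {3, 4, 6, 7}  B2 = {2, 3, 4, 6}  B3 = {1, 3, 4, 6}  B4 = {3, 4, 5, 6}
Tree: B1–B2, B1–B3, B3–B4
The largest bag has 4 vertices, giving width 3; this decomposition certifies tw(G) ≤ 3. On the other hand G contains the 4-clique {1, 3, 4, 6}. A clique must lie in a single bag of any decomposition, so no decomposition can have width below 3. Combining the bounds, tw(G) = 3.

3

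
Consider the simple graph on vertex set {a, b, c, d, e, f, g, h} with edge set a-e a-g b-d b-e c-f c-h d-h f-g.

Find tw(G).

2

A width-2 tree decomposition is:
Bags: B1 = {c, f, g}  B2 = {c, g, h}  B3 = {d, g, h}  B4 = {b, d, g}  B5 = {b, e, g}  B6 = {a, e, g}
Tree: B1–B2, B2–B3, B3–B4, B4–B5, B5–B6
The largest bag has 3 vertices, giving width 2; this decomposition certifies tw(G) ≤ 2. The edges g–f–c–h–d–b–e–a–g form a cycle, so G is not a tree and its treewidth is at least 2. Hence tw(G) = 2 exactly.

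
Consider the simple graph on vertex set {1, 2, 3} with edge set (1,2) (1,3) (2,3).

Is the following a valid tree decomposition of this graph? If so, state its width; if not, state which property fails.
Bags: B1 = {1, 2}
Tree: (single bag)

A tree decomposition must satisfy three properties: every vertex lies in some bag; for every edge, both endpoints lie together in some bag; and for every vertex, the bags containing it form a connected subtree. Here vertex 3 appears in no bag, so the decomposition is invalid.

No — vertex 3 appears in no bag.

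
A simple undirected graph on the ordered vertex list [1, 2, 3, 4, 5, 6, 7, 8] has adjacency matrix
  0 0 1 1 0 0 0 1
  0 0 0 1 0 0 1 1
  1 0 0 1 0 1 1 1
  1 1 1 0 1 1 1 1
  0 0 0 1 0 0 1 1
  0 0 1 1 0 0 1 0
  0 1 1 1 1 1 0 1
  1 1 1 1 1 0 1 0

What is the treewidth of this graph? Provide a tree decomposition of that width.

Every bag has size at most 4, so the width is 4 − 1 = 3 and tw(G) ≤ 3. On the other hand G contains the 4-clique {1, 3, 4, 8}. A clique must lie in a single bag of any decomposition, so no decomposition can have width below 3. Therefore the treewidth is 3.

Treewidth 3.
One such decomposition:
Bags: B1 = {1, 3, 4, 8}  B2 = {3, 4, 7, 8}  B3 = {2, 4, 7, 8}  B4 = {3, 4, 6, 7}  B5 = {4, 5, 7, 8}
Tree: B1–B2, B2–B3, B2–B4, B2–B5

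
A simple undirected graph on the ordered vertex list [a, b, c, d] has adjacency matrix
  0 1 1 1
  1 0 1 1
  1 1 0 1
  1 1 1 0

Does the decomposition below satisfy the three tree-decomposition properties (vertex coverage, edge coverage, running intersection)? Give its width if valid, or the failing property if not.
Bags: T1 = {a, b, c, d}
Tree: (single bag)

Yes; width 3.

Checking the three conditions: (i) the bags cover all of {a, b, c, d}; (ii) for each edge, some bag contains both endpoints; (iii) the bags containing any fixed vertex form a subtree. All hold, so the decomposition is valid with width 4 − 1 = 3.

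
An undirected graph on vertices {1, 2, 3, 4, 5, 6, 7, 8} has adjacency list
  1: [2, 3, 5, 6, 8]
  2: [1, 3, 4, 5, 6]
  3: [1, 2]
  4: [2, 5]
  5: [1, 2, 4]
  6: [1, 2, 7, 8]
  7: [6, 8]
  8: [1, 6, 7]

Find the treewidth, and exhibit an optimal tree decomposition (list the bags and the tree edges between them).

Every bag has size at most 3, so the width is 3 − 1 = 2 and tw(G) ≤ 2. For the lower bound, the 3 vertices {1, 6, 8} are pairwise adjacent, and any tree decomposition puts a clique entirely inside one bag — forcing width ≥ 2. Combining the bounds, tw(G) = 2.

Treewidth 2.
Bags: B1 = {1, 6, 8}  B2 = {1, 2, 6}  B3 = {1, 2, 5}  B4 = {1, 2, 3}  B5 = {6, 7, 8}  B6 = {2, 4, 5}
Tree: B1–B2, B2–B3, B3–B4, B1–B5, B3–B6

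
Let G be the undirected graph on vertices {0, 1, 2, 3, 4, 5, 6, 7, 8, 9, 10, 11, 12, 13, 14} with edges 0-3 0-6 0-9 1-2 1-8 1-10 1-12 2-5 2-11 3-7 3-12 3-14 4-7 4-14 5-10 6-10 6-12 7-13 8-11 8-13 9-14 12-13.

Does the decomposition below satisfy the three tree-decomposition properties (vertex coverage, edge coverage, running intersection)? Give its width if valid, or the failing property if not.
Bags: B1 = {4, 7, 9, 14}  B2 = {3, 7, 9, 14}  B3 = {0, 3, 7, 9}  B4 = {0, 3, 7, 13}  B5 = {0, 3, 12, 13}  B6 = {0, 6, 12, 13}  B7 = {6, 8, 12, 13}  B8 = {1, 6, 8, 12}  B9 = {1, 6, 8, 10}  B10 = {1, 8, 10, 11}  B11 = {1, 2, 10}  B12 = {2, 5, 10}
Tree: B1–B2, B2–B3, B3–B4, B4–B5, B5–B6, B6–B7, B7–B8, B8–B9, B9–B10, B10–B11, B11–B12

No — edge (11,2) lies in no bag.

A tree decomposition must satisfy three properties: every vertex lies in some bag; for every edge, both endpoints lie together in some bag; and for every vertex, the bags containing it form a connected subtree. Here edge (11,2) lies in no bag, so the decomposition is invalid.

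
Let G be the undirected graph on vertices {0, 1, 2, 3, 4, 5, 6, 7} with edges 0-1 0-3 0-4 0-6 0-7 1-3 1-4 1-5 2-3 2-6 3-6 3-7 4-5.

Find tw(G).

A width-2 tree decomposition is:
Bags: B1 = {0, 3, 6}  B2 = {0, 1, 3}  B3 = {2, 3, 6}  B4 = {0, 1, 4}  B5 = {0, 3, 7}  B6 = {1, 4, 5}
Tree: B1–B2, B1–B3, B2–B4, B1–B5, B4–B6
Each bag holds 3 vertices, so the decomposition has width 2, which upper-bounds the treewidth. For the lower bound, the 3 vertices {0, 1, 3} are pairwise adjacent, and any tree decomposition puts a clique entirely inside one bag — forcing width ≥ 2. Hence tw(G) = 2 exactly.

2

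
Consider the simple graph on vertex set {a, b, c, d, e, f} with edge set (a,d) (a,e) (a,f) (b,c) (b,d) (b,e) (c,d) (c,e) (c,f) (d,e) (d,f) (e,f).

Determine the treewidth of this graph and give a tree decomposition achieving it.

Every bag has size at most 4, so the width is 4 − 1 = 3 and tw(G) ≤ 3. On the other hand G contains the 4-clique {c, d, e, f}. A clique must lie in a single bag of any decomposition, so no decomposition can have width below 3. Therefore the treewidth is 3.

Treewidth 3.
One such decomposition:
Bags: B1 = {c, d, e, f}  B2 = {a, d, e, f}  B3 = {b, c, d, e}
Tree: B1–B2, B1–B3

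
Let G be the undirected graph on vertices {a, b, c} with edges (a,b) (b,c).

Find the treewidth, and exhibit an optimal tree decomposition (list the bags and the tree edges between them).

Treewidth 1.
One optimal decomposition is:
Bags: B1 = {b, c}  B2 = {a, b}
Tree: B1–B2

Each bag holds 2 vertices, so the decomposition has width 1, which upper-bounds the treewidth. Since G has at least one edge (e.g. c–b), it is not an edgeless graph, so tw(G) ≥ 1. The upper and lower bounds meet at 1, so that is the treewidth.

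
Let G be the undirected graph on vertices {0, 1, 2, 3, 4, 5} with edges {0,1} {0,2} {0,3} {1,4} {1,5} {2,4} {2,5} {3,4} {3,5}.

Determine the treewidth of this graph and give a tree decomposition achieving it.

Treewidth 3.
One optimal decomposition is:
Bags: B1 = {0, 1, 2, 3}  B2 = {1, 2, 3, 4}  B3 = {1, 2, 3, 5}
Tree: B1–B2, B2–B3

Each bag holds 4 vertices, so the decomposition has width 3, which upper-bounds the treewidth. For the lower bound: the 4 vertex sets {0,3}, {2,4}, {1}, {5} are disjoint, each induces a connected subgraph, and every pair is joined by at least one edge of G. Contracting each set to a single vertex therefore yields K_{4} as a minor, and since treewidth is minor-monotone, tw(G) ≥ tw(K_{4}) = 3. Therefore the treewidth is 3.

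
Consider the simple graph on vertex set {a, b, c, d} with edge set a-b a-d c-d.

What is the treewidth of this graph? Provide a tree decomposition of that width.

The largest bag has 2 vertices, giving width 1; this decomposition certifies tw(G) ≤ 1. Any graph with an edge has treewidth ≥ 1, and G has the edge b–a. Hence tw(G) = 1 exactly.

Treewidth 1.
One such decomposition:
Bags: B1 = {a, b}  B2 = {a, d}  B3 = {c, d}
Tree: B1–B2, B2–B3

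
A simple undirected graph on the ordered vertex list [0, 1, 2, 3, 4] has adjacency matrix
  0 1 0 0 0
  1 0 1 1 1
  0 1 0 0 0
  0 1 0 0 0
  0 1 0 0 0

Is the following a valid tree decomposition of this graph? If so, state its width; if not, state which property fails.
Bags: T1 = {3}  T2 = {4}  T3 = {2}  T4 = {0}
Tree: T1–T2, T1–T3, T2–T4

No — vertex 1 appears in no bag.

A tree decomposition must satisfy three properties: every vertex lies in some bag; for every edge, both endpoints lie together in some bag; and for every vertex, the bags containing it form a connected subtree. Here vertex 1 appears in no bag, so the decomposition is invalid.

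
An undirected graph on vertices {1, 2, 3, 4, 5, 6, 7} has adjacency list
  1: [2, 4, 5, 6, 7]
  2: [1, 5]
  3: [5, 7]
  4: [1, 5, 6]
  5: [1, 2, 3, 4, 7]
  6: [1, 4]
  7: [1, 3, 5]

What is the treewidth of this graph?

2

A width-2 tree decomposition is:
Bags: B1 = {1, 4, 5}  B2 = {1, 5, 7}  B3 = {3, 5, 7}  B4 = {1, 4, 6}  B5 = {1, 2, 5}
Tree: B1–B2, B2–B3, B1–B4, B2–B5
Every bag has size at most 3, so the width is 3 − 1 = 2 and tw(G) ≤ 2. On the other hand G contains the 3-clique {1, 2, 5}. A clique must lie in a single bag of any decomposition, so no decomposition can have width below 2. The upper and lower bounds meet at 2, so that is the treewidth.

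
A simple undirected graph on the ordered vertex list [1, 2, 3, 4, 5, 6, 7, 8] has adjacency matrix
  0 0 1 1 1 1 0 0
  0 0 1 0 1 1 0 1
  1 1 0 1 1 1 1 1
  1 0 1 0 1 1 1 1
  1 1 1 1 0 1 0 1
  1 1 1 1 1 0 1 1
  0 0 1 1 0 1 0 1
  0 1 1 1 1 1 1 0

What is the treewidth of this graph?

4

A width-4 tree decomposition is:
Bags: B1 = {2, 3, 5, 6, 8}  B2 = {3, 4, 5, 6, 8}  B3 = {3, 4, 6, 7, 8}  B4 = {1, 3, 4, 5, 6}
Tree: B1–B2, B2–B3, B2–B4
Every bag has size at most 5, so the width is 5 − 1 = 4 and tw(G) ≤ 4. On the other hand G contains the 5-clique {2, 3, 5, 6, 8}. A clique must lie in a single bag of any decomposition, so no decomposition can have width below 4. Hence tw(G) = 4 exactly.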